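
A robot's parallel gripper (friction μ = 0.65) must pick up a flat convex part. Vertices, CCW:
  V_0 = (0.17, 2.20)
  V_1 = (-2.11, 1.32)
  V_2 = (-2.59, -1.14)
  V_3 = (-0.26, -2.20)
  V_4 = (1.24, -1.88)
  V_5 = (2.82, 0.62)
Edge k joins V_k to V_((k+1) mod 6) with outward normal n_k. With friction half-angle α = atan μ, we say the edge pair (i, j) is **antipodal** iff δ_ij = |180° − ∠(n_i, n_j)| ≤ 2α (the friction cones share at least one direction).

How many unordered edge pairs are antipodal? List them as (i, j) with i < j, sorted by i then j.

count = 6; pairs: (0,2), (0,3), (0,4), (1,4), (2,5), (3,5)

α = atan 0.65 = 33.02°;  2α = 66.05°
n_0 = (-0.3601, +0.9329)
n_1 = (-0.9815, +0.1915)
n_2 = (-0.4141, -0.9102)
n_3 = (+0.2086, -0.9780)
n_4 = (+0.8453, -0.5342)
n_5 = (+0.5121, +0.8589)
  (0,1): δ = 122.15°  ·
  (0,2): δ = 45.57°  ✓
  (0,3): δ = 9.06°  ✓
  (0,4): δ = 36.60°  ✓
  (0,5): δ = 128.09°  ·
  (1,2): δ = 103.42°  ·
  (1,3): δ = 66.92°  ·
  (1,4): δ = 21.25°  ✓
  (1,5): δ = 70.24°  ·
  (2,3): δ = 143.49°  ·
  (2,4): δ = 97.83°  ·
  (2,5): δ = 6.34°  ✓
  (3,4): δ = 134.34°  ·
  (3,5): δ = 42.85°  ✓
  (4,5): δ = 88.51°  ·
antipodal pairs: 6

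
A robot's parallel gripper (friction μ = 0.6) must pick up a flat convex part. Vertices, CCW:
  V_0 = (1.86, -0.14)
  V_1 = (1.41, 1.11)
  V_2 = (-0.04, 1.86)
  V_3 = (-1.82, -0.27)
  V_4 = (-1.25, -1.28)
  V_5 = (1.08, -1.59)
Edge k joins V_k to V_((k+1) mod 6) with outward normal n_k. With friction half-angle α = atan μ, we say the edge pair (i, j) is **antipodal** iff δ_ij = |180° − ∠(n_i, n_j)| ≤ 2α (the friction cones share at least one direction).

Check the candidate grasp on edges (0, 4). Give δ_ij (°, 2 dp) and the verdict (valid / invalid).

δ = 62.62°, invalid

α = atan 0.6 = 30.96°;  2α = 61.93°
edge 0: e_0 = (-0.45, +1.25);  n_0 = (+0.9409, +0.3387)
edge 4: e_4 = (+2.33, -0.31);  n_4 = (-0.1319, -0.9913)
∠(n_0, n_4) = 117.38°
δ = |180° − 117.38°| = 62.62°
62.62° > 2α = 61.93°  →  invalid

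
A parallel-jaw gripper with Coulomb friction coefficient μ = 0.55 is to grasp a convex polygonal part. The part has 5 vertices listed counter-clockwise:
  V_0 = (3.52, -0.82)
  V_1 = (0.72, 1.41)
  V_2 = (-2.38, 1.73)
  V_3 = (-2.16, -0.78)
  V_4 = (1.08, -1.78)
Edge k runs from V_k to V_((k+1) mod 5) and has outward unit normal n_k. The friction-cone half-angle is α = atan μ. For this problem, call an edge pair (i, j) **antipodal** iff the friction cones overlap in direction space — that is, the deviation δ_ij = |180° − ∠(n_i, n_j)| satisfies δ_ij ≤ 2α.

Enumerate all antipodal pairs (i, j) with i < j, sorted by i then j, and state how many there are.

count = 4; pairs: (0,2), (0,3), (1,3), (1,4)

α = atan 0.55 = 28.81°;  2α = 57.62°
n_0 = (+0.6230, +0.7822)
n_1 = (+0.1027, +0.9947)
n_2 = (-0.9962, -0.0873)
n_3 = (-0.2949, -0.9555)
n_4 = (+0.3661, -0.9306)
  (0,1): δ = 147.36°  ·
  (0,2): δ = 46.46°  ✓
  (0,3): δ = 21.38°  ✓
  (0,4): δ = 60.01°  ·
  (1,2): δ = 79.10°  ·
  (1,3): δ = 11.26°  ✓
  (1,4): δ = 27.37°  ✓
  (2,3): δ = 112.16°  ·
  (2,4): δ = 73.53°  ·
  (3,4): δ = 141.37°  ·
antipodal pairs: 4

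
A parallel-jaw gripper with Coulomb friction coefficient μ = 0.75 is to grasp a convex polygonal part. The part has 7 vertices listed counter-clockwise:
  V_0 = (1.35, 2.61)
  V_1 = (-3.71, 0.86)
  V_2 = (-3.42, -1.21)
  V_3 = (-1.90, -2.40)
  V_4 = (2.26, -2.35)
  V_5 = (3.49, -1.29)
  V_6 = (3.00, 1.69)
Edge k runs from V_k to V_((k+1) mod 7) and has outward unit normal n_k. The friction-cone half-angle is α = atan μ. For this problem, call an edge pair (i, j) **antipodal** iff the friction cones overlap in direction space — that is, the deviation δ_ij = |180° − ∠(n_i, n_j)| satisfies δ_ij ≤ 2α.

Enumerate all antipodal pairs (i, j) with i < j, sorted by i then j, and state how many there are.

count = 10; pairs: (0,2), (0,3), (0,4), (1,4), (1,5), (1,6), (2,5), (2,6), (3,6), (4,6)

α = atan 0.75 = 36.87°;  2α = 73.74°
n_0 = (-0.3269, +0.9451)
n_1 = (-0.9903, -0.1387)
n_2 = (-0.6164, -0.7874)
n_3 = (+0.0120, -0.9999)
n_4 = (+0.6528, -0.7575)
n_5 = (+0.9867, +0.1623)
n_6 = (+0.4870, +0.8734)
  (0,1): δ = 101.10°  ·
  (0,2): δ = 57.14°  ✓
  (0,3): δ = 18.39°  ✓
  (0,4): δ = 21.68°  ✓
  (0,5): δ = 80.26°  ·
  (0,6): δ = 131.78°  ·
  (1,2): δ = 136.03°  ·
  (1,3): δ = 97.29°  ·
  (1,4): δ = 57.22°  ✓
  (1,5): δ = 1.36°  ✓
  (1,6): δ = 52.88°  ✓
  (2,3): δ = 141.25°  ·
  (2,4): δ = 101.19°  ·
  (2,5): δ = 42.61°  ✓
  (2,6): δ = 8.91°  ✓
  (3,4): δ = 139.93°  ·
  (3,5): δ = 81.35°  ·
  (3,6): δ = 29.83°  ✓
  (4,5): δ = 121.42°  ·
  (4,6): δ = 69.90°  ✓
  (5,6): δ = 128.48°  ·
antipodal pairs: 10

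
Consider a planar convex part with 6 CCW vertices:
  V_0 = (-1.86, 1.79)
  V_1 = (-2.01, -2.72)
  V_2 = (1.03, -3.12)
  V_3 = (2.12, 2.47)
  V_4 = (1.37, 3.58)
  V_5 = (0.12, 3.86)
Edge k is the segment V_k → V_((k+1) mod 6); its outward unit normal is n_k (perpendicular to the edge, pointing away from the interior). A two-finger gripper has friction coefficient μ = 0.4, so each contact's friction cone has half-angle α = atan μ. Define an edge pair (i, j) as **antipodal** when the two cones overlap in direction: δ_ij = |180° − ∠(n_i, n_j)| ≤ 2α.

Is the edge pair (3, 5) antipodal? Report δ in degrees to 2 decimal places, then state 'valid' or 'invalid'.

δ = 77.77°, invalid

α = atan 0.4 = 21.80°;  2α = 43.60°
edge 3: e_3 = (-0.75, +1.11);  n_3 = (+0.8286, +0.5599)
edge 5: e_5 = (-1.98, -2.07);  n_5 = (-0.7226, +0.6912)
∠(n_3, n_5) = 102.23°
δ = |180° − 102.23°| = 77.77°
77.77° > 2α = 43.60°  →  invalid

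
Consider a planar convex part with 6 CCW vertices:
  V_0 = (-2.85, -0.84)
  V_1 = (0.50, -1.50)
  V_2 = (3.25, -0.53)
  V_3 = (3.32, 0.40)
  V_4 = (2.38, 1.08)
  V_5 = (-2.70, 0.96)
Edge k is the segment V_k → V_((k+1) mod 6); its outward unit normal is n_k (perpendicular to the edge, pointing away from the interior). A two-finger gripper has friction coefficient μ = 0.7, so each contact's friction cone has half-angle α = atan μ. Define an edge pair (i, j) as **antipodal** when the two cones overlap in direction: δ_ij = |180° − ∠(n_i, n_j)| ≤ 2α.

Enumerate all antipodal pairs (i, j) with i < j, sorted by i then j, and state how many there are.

count = 7; pairs: (0,3), (0,4), (1,3), (1,4), (1,5), (2,5), (3,5)

α = atan 0.7 = 34.99°;  2α = 69.98°
n_0 = (-0.1933, -0.9811)
n_1 = (+0.3326, -0.9431)
n_2 = (+0.9972, -0.0751)
n_3 = (+0.5861, +0.8102)
n_4 = (-0.0236, +0.9997)
n_5 = (-0.9965, +0.0830)
  (0,1): δ = 149.43°  ·
  (0,2): δ = 83.16°  ·
  (0,3): δ = 24.74°  ✓
  (0,4): δ = 12.50°  ✓
  (0,5): δ = 96.38°  ·
  (1,2): δ = 113.73°  ·
  (1,3): δ = 55.31°  ✓
  (1,4): δ = 18.08°  ✓
  (1,5): δ = 65.81°  ✓
  (2,3): δ = 121.58°  ·
  (2,4): δ = 84.34°  ·
  (2,5): δ = 0.46°  ✓
  (3,4): δ = 142.76°  ·
  (3,5): δ = 58.88°  ✓
  (4,5): δ = 96.12°  ·
antipodal pairs: 7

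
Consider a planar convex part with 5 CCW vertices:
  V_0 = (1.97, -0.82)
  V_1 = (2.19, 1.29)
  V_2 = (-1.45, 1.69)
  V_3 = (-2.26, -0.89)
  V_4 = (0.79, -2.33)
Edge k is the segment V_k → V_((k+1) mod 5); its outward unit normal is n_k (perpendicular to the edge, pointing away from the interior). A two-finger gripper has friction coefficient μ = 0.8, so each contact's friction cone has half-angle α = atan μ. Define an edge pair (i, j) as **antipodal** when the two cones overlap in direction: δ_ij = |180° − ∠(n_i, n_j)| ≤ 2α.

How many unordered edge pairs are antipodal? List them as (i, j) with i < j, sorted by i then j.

count = 5; pairs: (0,2), (0,3), (1,3), (1,4), (2,4)

α = atan 0.8 = 38.66°;  2α = 77.32°
n_0 = (+0.9946, -0.1037)
n_1 = (+0.1092, +0.9940)
n_2 = (-0.9541, +0.2995)
n_3 = (-0.4269, -0.9043)
n_4 = (+0.7879, -0.6157)
  (0,1): δ = 90.32°  ·
  (0,2): δ = 11.48°  ✓
  (0,3): δ = 70.68°  ✓
  (0,4): δ = 147.95°  ·
  (1,2): δ = 101.16°  ·
  (1,3): δ = 19.00°  ✓
  (1,4): δ = 58.26°  ✓
  (2,3): δ = 97.84°  ·
  (2,4): δ = 20.58°  ✓
  (3,4): δ = 102.73°  ·
antipodal pairs: 5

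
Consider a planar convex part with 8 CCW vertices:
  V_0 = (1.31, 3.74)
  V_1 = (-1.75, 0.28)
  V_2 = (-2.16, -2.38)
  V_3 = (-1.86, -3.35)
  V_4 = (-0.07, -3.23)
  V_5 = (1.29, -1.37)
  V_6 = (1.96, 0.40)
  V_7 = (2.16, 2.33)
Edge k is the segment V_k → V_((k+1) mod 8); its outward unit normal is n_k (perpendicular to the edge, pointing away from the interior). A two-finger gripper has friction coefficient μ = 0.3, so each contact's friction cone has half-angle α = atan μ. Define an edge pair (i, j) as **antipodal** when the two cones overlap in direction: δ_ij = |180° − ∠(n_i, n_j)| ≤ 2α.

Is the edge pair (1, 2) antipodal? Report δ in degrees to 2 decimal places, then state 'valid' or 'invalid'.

α = atan 0.3 = 16.70°;  2α = 33.40°
edge 1: e_1 = (-0.41, -2.66);  n_1 = (-0.9883, +0.1523)
edge 2: e_2 = (+0.30, -0.97);  n_2 = (-0.9554, -0.2955)
∠(n_1, n_2) = 25.95°
δ = |180° − 25.95°| = 154.05°
154.05° > 2α = 33.40°  →  invalid

δ = 154.05°, invalid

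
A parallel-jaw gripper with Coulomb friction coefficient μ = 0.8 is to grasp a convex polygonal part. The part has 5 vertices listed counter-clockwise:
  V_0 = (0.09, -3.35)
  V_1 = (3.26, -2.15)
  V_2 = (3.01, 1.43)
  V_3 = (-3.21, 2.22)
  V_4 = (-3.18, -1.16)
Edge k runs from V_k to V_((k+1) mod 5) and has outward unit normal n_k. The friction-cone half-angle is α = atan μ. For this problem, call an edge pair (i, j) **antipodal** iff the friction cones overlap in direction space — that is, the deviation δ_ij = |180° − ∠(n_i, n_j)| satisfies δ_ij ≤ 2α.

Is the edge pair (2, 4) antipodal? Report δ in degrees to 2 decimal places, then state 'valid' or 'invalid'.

δ = 26.57°, valid

α = atan 0.8 = 38.66°;  2α = 77.32°
edge 2: e_2 = (-6.22, +0.79);  n_2 = (+0.1260, +0.9920)
edge 4: e_4 = (+3.27, -2.19);  n_4 = (-0.5565, -0.8309)
∠(n_2, n_4) = 153.43°
δ = |180° − 153.43°| = 26.57°
26.57° ≤ 2α = 77.32°  →  valid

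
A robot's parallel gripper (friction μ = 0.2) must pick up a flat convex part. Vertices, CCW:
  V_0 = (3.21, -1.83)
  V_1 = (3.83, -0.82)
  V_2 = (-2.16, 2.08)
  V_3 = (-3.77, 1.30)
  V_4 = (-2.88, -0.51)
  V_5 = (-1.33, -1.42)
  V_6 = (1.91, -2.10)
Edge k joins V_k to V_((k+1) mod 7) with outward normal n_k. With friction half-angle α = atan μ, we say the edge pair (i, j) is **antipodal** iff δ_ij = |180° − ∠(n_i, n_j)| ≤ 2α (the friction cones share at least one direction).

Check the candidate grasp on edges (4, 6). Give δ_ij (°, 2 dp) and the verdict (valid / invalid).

δ = 137.85°, invalid

α = atan 0.2 = 11.31°;  2α = 22.62°
edge 4: e_4 = (+1.55, -0.91);  n_4 = (-0.5063, -0.8624)
edge 6: e_6 = (+1.30, +0.27);  n_6 = (+0.2034, -0.9791)
∠(n_4, n_6) = 42.15°
δ = |180° − 42.15°| = 137.85°
137.85° > 2α = 22.62°  →  invalid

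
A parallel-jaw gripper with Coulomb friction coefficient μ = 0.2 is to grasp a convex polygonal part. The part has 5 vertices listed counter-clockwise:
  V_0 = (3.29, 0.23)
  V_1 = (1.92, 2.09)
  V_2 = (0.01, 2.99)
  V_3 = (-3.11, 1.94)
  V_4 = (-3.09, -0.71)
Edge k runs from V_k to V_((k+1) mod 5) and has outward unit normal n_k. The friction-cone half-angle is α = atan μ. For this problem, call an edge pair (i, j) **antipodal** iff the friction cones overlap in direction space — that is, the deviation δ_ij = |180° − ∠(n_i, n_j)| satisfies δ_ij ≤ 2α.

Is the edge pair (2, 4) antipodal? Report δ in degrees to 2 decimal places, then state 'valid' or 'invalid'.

α = atan 0.2 = 11.31°;  2α = 22.62°
edge 2: e_2 = (-3.12, -1.05);  n_2 = (-0.3190, +0.9478)
edge 4: e_4 = (+6.38, +0.94);  n_4 = (+0.1458, -0.9893)
∠(n_2, n_4) = 169.78°
δ = |180° − 169.78°| = 10.22°
10.22° ≤ 2α = 22.62°  →  valid

δ = 10.22°, valid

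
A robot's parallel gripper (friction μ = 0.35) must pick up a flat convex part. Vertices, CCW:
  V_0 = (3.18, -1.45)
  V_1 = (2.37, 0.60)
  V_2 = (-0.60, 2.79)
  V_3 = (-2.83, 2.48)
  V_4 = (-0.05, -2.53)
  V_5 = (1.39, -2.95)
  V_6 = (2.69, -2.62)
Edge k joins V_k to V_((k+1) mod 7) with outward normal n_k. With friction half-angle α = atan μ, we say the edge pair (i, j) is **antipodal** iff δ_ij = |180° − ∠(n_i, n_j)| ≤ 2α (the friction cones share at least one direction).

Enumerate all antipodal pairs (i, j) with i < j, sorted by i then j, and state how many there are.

count = 5; pairs: (0,3), (1,3), (1,4), (2,4), (2,5)

α = atan 0.35 = 19.29°;  2α = 38.58°
n_0 = (+0.9300, +0.3675)
n_1 = (+0.5935, +0.8049)
n_2 = (-0.1377, +0.9905)
n_3 = (-0.8744, -0.4852)
n_4 = (-0.2800, -0.9600)
n_5 = (+0.2460, -0.9693)
n_6 = (+0.9224, -0.3863)
  (0,1): δ = 147.96°  ·
  (0,2): δ = 103.65°  ·
  (0,3): δ = 7.47°  ✓
  (0,4): δ = 52.18°  ·
  (0,5): δ = 82.68°  ·
  (0,6): δ = 135.72°  ·
  (1,2): δ = 135.68°  ·
  (1,3): δ = 24.57°  ✓
  (1,4): δ = 20.14°  ✓
  (1,5): δ = 50.65°  ·
  (1,6): δ = 103.68°  ·
  (2,3): δ = 68.89°  ·
  (2,4): δ = 24.17°  ✓
  (2,5): δ = 6.33°  ✓
  (2,6): δ = 59.36°  ·
  (3,4): δ = 135.29°  ·
  (3,5): δ = 104.78°  ·
  (3,6): δ = 51.75°  ·
  (4,5): δ = 149.50°  ·
  (4,6): δ = 96.46°  ·
  (5,6): δ = 126.97°  ·
antipodal pairs: 5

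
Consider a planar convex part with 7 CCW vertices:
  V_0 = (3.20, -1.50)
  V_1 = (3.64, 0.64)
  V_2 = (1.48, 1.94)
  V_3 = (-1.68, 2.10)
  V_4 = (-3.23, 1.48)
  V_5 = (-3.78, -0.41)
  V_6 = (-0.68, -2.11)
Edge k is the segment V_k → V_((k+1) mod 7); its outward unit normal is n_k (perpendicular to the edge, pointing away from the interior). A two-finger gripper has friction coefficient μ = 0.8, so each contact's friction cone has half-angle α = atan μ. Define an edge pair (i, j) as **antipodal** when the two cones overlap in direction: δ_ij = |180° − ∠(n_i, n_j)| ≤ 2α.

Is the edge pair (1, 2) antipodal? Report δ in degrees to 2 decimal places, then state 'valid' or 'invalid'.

δ = 151.86°, invalid

α = atan 0.8 = 38.66°;  2α = 77.32°
edge 1: e_1 = (-2.16, +1.30);  n_1 = (+0.5157, +0.8568)
edge 2: e_2 = (-3.16, +0.16);  n_2 = (+0.0506, +0.9987)
∠(n_1, n_2) = 28.14°
δ = |180° − 28.14°| = 151.86°
151.86° > 2α = 77.32°  →  invalid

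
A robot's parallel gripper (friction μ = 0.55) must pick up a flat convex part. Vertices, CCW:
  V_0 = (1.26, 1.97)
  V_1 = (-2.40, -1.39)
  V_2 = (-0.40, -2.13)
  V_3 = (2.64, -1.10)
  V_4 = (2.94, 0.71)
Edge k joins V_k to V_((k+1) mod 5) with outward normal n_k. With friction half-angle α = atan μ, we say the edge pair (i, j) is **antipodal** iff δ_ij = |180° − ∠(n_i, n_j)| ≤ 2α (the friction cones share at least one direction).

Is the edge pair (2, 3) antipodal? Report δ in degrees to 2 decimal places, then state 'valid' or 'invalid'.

δ = 118.13°, invalid

α = atan 0.55 = 28.81°;  2α = 57.62°
edge 2: e_2 = (+3.04, +1.03);  n_2 = (+0.3209, -0.9471)
edge 3: e_3 = (+0.30, +1.81);  n_3 = (+0.9865, -0.1635)
∠(n_2, n_3) = 61.87°
δ = |180° − 61.87°| = 118.13°
118.13° > 2α = 57.62°  →  invalid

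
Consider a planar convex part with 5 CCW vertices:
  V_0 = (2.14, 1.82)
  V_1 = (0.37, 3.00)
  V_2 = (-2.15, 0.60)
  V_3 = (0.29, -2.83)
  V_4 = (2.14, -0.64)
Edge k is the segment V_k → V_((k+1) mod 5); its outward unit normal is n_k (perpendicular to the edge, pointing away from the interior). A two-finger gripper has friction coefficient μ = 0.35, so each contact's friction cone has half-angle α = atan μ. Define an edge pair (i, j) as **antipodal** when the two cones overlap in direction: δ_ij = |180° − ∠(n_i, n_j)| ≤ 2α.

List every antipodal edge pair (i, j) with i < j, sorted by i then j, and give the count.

α = atan 0.35 = 19.29°;  2α = 38.58°
n_0 = (+0.5547, +0.8321)
n_1 = (-0.6897, +0.7241)
n_2 = (-0.8149, -0.5797)
n_3 = (+0.7639, -0.6453)
n_4 = (+1.0000, -0.0000)
  (0,1): δ = 102.71°  ·
  (0,2): δ = 20.88°  ✓
  (0,3): δ = 83.50°  ·
  (0,4): δ = 123.69°  ·
  (1,2): δ = 98.18°  ·
  (1,3): δ = 6.21°  ✓
  (1,4): δ = 46.40°  ·
  (2,3): δ = 75.62°  ·
  (2,4): δ = 35.43°  ✓
  (3,4): δ = 139.81°  ·
antipodal pairs: 3

count = 3; pairs: (0,2), (1,3), (2,4)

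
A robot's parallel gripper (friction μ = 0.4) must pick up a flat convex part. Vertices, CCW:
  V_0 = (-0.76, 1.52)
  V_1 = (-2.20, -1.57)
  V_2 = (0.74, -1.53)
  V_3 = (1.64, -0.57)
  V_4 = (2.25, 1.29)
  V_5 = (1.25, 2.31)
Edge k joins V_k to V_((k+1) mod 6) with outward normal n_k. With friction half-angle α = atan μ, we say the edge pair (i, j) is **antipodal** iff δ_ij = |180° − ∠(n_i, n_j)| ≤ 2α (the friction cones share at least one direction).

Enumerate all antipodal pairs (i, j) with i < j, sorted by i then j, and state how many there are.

count = 4; pairs: (0,2), (0,3), (1,5), (2,5)

α = atan 0.4 = 21.80°;  2α = 43.60°
n_0 = (-0.9064, +0.4224)
n_1 = (+0.0136, -0.9999)
n_2 = (+0.7295, -0.6839)
n_3 = (+0.9502, -0.3116)
n_4 = (+0.7141, +0.7001)
n_5 = (-0.3658, +0.9307)
  (0,1): δ = 64.23°  ·
  (0,2): δ = 18.17°  ✓
  (0,3): δ = 6.83°  ✓
  (0,4): δ = 69.42°  ·
  (0,5): δ = 136.44°  ·
  (1,2): δ = 133.93°  ·
  (1,3): δ = 108.94°  ·
  (1,4): δ = 46.35°  ·
  (1,5): δ = 20.68°  ✓
  (2,3): δ = 155.00°  ·
  (2,4): δ = 92.41°  ·
  (2,5): δ = 25.39°  ✓
  (3,4): δ = 117.41°  ·
  (3,5): δ = 50.39°  ·
  (4,5): δ = 112.98°  ·
antipodal pairs: 4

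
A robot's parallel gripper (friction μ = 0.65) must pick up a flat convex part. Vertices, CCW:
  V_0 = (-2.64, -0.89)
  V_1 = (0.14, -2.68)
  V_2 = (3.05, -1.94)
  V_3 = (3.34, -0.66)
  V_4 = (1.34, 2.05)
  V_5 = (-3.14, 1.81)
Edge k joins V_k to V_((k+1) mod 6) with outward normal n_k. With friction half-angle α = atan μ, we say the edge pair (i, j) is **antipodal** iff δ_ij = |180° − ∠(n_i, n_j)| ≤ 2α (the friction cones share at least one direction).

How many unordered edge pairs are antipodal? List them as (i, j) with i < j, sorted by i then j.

count = 5; pairs: (0,3), (0,4), (1,4), (2,5), (3,5)

α = atan 0.65 = 33.02°;  2α = 66.05°
n_0 = (-0.5414, -0.8408)
n_1 = (+0.2465, -0.9692)
n_2 = (+0.9753, -0.2210)
n_3 = (+0.8046, +0.5938)
n_4 = (-0.0535, +0.9986)
n_5 = (-0.9833, -0.1821)
  (0,1): δ = 132.96°  ·
  (0,2): δ = 69.99°  ·
  (0,3): δ = 20.80°  ✓
  (0,4): δ = 35.84°  ✓
  (0,5): δ = 133.27°  ·
  (1,2): δ = 117.03°  ·
  (1,3): δ = 67.84°  ·
  (1,4): δ = 11.20°  ✓
  (1,5): δ = 86.22°  ·
  (2,3): δ = 130.81°  ·
  (2,4): δ = 74.17°  ·
  (2,5): δ = 23.26°  ✓
  (3,4): δ = 123.36°  ·
  (3,5): δ = 25.94°  ✓
  (4,5): δ = 82.58°  ·
antipodal pairs: 5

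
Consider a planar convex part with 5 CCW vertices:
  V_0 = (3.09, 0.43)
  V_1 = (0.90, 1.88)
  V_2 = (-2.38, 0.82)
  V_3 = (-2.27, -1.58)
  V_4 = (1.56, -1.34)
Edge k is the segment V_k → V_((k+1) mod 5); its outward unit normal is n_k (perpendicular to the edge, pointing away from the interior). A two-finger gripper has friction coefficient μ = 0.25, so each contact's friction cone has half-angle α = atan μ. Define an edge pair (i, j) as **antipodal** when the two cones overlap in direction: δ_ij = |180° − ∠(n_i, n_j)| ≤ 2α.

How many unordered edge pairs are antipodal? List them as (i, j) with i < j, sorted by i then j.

count = 1; pairs: (1,3)

α = atan 0.25 = 14.04°;  2α = 28.07°
n_0 = (+0.5521, +0.8338)
n_1 = (-0.3075, +0.9515)
n_2 = (-0.9990, -0.0458)
n_3 = (+0.0625, -0.9980)
n_4 = (+0.7565, -0.6540)
  (0,1): δ = 128.58°  ·
  (0,2): δ = 53.87°  ·
  (0,3): δ = 37.09°  ·
  (0,4): δ = 82.67°  ·
  (1,2): δ = 105.29°  ·
  (1,3): δ = 14.32°  ✓
  (1,4): δ = 31.25°  ·
  (2,3): δ = 89.04°  ·
  (2,4): δ = 43.46°  ·
  (3,4): δ = 134.43°  ·
antipodal pairs: 1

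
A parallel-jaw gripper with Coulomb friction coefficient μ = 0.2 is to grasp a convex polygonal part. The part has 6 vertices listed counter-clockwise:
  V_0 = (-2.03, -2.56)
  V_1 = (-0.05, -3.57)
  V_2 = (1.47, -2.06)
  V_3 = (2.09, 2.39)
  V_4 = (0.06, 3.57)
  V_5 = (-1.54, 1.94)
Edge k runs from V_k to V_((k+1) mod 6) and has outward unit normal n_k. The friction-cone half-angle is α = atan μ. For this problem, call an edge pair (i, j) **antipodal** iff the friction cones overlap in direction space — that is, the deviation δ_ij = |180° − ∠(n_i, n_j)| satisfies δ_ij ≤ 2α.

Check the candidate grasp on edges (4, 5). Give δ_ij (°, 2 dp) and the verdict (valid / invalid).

δ = 141.75°, invalid

α = atan 0.2 = 11.31°;  2α = 22.62°
edge 4: e_4 = (-1.60, -1.63);  n_4 = (-0.7136, +0.7005)
edge 5: e_5 = (-0.49, -4.50);  n_5 = (-0.9941, +0.1082)
∠(n_4, n_5) = 38.25°
δ = |180° − 38.25°| = 141.75°
141.75° > 2α = 22.62°  →  invalid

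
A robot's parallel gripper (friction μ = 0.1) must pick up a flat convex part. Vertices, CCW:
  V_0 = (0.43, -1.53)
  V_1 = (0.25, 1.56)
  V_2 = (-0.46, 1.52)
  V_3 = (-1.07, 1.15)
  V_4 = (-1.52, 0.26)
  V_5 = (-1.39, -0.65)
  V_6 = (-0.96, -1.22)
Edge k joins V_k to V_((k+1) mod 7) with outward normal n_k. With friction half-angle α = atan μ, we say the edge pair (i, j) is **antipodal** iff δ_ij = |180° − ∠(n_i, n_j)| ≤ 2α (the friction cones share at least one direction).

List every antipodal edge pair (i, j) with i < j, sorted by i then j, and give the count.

α = atan 0.1 = 5.71°;  2α = 11.42°
n_0 = (+0.9983, +0.0582)
n_1 = (-0.0562, +0.9984)
n_2 = (-0.5186, +0.8550)
n_3 = (-0.8924, +0.4512)
n_4 = (-0.9899, -0.1414)
n_5 = (-0.7983, -0.6022)
n_6 = (-0.2177, -0.9760)
  (0,1): δ = 90.11°  ·
  (0,2): δ = 62.09°  ·
  (0,3): δ = 30.16°  ·
  (0,4): δ = 4.80°  ✓
  (0,5): δ = 33.70°  ·
  (0,6): δ = 74.09°  ·
  (1,2): δ = 151.99°  ·
  (1,3): δ = 120.05°  ·
  (1,4): δ = 85.09°  ·
  (1,5): δ = 56.19°  ·
  (1,6): δ = 15.80°  ·
  (2,3): δ = 148.06°  ·
  (2,4): δ = 113.11°  ·
  (2,5): δ = 84.21°  ·
  (2,6): δ = 43.81°  ·
  (3,4): δ = 145.05°  ·
  (3,5): δ = 116.15°  ·
  (3,6): δ = 75.75°  ·
  (4,5): δ = 151.10°  ·
  (4,6): δ = 110.70°  ·
  (5,6): δ = 139.60°  ·
antipodal pairs: 1

count = 1; pairs: (0,4)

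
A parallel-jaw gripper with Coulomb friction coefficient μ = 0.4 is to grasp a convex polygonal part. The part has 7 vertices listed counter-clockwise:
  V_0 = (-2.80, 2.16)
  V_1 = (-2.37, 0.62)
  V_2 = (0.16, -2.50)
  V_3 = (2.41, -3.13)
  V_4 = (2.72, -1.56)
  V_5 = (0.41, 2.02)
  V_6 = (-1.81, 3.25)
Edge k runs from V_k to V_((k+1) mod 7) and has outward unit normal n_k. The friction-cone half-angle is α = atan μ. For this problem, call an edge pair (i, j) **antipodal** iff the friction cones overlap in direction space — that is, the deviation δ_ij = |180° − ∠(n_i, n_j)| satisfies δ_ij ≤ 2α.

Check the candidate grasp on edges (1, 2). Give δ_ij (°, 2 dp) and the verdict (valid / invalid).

δ = 144.68°, invalid

α = atan 0.4 = 21.80°;  2α = 43.60°
edge 1: e_1 = (+2.53, -3.12);  n_1 = (-0.7767, -0.6298)
edge 2: e_2 = (+2.25, -0.63);  n_2 = (-0.2696, -0.9630)
∠(n_1, n_2) = 35.32°
δ = |180° − 35.32°| = 144.68°
144.68° > 2α = 43.60°  →  invalid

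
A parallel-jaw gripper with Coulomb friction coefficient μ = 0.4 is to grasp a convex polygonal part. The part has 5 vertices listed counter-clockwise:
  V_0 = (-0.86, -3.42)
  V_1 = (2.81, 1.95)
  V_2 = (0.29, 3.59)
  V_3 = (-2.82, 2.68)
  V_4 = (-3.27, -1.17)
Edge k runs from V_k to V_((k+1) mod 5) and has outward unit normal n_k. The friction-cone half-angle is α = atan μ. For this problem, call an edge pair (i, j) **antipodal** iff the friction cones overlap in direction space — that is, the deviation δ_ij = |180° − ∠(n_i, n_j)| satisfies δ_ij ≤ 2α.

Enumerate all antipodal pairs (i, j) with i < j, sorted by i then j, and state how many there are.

count = 3; pairs: (0,2), (0,3), (1,4)

α = atan 0.4 = 21.80°;  2α = 43.60°
n_0 = (+0.8256, -0.5642)
n_1 = (+0.5455, +0.8381)
n_2 = (-0.2808, +0.9598)
n_3 = (-0.9932, +0.1161)
n_4 = (-0.6824, -0.7310)
  (0,1): δ = 88.71°  ·
  (0,2): δ = 39.34°  ✓
  (0,3): δ = 27.68°  ✓
  (0,4): δ = 81.32°  ·
  (1,2): δ = 130.63°  ·
  (1,3): δ = 63.61°  ·
  (1,4): δ = 9.98°  ✓
  (2,3): δ = 112.98°  ·
  (2,4): δ = 59.34°  ·
  (3,4): δ = 126.37°  ·
antipodal pairs: 3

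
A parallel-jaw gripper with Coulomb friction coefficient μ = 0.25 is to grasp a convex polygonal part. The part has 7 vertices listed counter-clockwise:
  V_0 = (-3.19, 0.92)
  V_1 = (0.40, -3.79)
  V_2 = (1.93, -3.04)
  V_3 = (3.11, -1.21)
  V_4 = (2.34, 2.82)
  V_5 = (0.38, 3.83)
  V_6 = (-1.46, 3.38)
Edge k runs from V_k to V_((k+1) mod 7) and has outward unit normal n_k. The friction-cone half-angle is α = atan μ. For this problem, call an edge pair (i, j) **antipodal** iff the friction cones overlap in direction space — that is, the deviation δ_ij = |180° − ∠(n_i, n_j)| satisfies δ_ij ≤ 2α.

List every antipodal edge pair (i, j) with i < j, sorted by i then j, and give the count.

count = 4; pairs: (0,3), (0,4), (1,5), (2,6)

α = atan 0.25 = 14.04°;  2α = 28.07°
n_0 = (-0.7953, -0.6062)
n_1 = (+0.4402, -0.8979)
n_2 = (+0.8404, -0.5419)
n_3 = (+0.9822, +0.1877)
n_4 = (+0.4581, +0.8889)
n_5 = (-0.2376, +0.9714)
n_6 = (-0.8180, +0.5752)
  (0,1): δ = 101.20°  ·
  (0,2): δ = 70.13°  ·
  (0,3): δ = 26.50°  ✓
  (0,4): δ = 25.42°  ✓
  (0,5): δ = 66.43°  ·
  (0,6): δ = 107.57°  ·
  (1,2): δ = 148.93°  ·
  (1,3): δ = 105.30°  ·
  (1,4): δ = 53.38°  ·
  (1,5): δ = 12.37°  ✓
  (1,6): δ = 28.77°  ·
  (2,3): δ = 136.37°  ·
  (2,4): δ = 84.45°  ·
  (2,5): δ = 43.44°  ·
  (2,6): δ = 2.30°  ✓
  (3,4): δ = 128.08°  ·
  (3,5): δ = 87.07°  ·
  (3,6): δ = 45.93°  ·
  (4,5): δ = 138.99°  ·
  (4,6): δ = 97.85°  ·
  (5,6): δ = 138.86°  ·
antipodal pairs: 4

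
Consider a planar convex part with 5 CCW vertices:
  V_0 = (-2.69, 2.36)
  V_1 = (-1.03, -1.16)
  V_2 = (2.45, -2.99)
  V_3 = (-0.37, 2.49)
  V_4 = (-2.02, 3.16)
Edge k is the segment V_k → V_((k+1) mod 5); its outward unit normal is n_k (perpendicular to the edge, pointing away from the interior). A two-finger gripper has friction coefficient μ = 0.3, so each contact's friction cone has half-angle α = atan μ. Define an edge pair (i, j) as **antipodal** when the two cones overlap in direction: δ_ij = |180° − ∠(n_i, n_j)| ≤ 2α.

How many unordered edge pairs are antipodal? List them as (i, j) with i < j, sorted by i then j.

α = atan 0.3 = 16.70°;  2α = 33.40°
n_0 = (-0.9045, -0.4265)
n_1 = (-0.4654, -0.8851)
n_2 = (+0.8892, +0.4576)
n_3 = (+0.3762, +0.9265)
n_4 = (-0.7666, +0.6421)
  (0,1): δ = 142.99°  ·
  (0,2): δ = 1.98°  ✓
  (0,3): δ = 42.65°  ·
  (0,4): δ = 114.81°  ·
  (1,2): δ = 35.03°  ·
  (1,3): δ = 5.64°  ✓
  (1,4): δ = 77.79°  ·
  (2,3): δ = 139.33°  ·
  (2,4): δ = 67.18°  ·
  (3,4): δ = 107.85°  ·
antipodal pairs: 2

count = 2; pairs: (0,2), (1,3)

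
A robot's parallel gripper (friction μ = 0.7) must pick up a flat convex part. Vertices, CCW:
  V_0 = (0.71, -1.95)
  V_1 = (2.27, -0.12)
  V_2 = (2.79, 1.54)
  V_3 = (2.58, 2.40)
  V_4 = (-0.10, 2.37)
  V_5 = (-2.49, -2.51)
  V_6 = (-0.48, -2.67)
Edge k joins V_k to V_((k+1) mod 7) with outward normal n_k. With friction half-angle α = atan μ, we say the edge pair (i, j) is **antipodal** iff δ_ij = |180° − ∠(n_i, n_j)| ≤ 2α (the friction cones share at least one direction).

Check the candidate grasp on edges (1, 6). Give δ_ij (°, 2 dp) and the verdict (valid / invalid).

α = atan 0.7 = 34.99°;  2α = 69.98°
edge 1: e_1 = (+0.52, +1.66);  n_1 = (+0.9543, -0.2989)
edge 6: e_6 = (+1.19, +0.72);  n_6 = (+0.5177, -0.8556)
∠(n_1, n_6) = 41.43°
δ = |180° − 41.43°| = 138.57°
138.57° > 2α = 69.98°  →  invalid

δ = 138.57°, invalid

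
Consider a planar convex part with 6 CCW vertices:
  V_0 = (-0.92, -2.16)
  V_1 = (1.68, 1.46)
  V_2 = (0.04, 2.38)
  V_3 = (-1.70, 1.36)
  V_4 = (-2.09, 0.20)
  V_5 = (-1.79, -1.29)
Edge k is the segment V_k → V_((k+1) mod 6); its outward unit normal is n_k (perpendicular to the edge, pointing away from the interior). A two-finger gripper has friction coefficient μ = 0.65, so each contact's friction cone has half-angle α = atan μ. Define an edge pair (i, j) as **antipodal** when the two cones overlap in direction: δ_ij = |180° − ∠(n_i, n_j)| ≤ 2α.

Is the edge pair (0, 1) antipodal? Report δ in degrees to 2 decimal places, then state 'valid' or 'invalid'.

δ = 83.60°, invalid

α = atan 0.65 = 33.02°;  2α = 66.05°
edge 0: e_0 = (+2.60, +3.62);  n_0 = (+0.8122, -0.5834)
edge 1: e_1 = (-1.64, +0.92);  n_1 = (+0.4893, +0.8721)
∠(n_0, n_1) = 96.40°
δ = |180° − 96.40°| = 83.60°
83.60° > 2α = 66.05°  →  invalid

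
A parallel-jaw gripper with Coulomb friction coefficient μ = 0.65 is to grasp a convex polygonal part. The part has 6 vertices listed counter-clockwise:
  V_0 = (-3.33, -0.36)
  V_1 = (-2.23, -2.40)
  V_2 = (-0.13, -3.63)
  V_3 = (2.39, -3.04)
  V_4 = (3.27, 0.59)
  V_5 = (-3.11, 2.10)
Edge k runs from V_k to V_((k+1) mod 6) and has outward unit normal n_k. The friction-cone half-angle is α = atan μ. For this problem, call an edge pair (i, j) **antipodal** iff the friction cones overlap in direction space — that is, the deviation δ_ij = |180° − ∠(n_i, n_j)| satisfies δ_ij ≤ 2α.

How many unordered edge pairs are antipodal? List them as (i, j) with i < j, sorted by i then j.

α = atan 0.65 = 33.02°;  2α = 66.05°
n_0 = (-0.8802, -0.4746)
n_1 = (-0.5054, -0.8629)
n_2 = (+0.2280, -0.9737)
n_3 = (+0.9719, -0.2356)
n_4 = (+0.2303, +0.9731)
n_5 = (-0.9960, +0.0891)
  (0,1): δ = 148.69°  ·
  (0,2): δ = 105.16°  ·
  (0,3): δ = 41.96°  ✓
  (0,4): δ = 48.35°  ✓
  (0,5): δ = 146.56°  ·
  (1,2): δ = 136.46°  ·
  (1,3): δ = 73.27°  ·
  (1,4): δ = 17.04°  ✓
  (1,5): δ = 115.25°  ·
  (2,3): δ = 116.80°  ·
  (2,4): δ = 26.49°  ✓
  (2,5): δ = 71.71°  ·
  (3,4): δ = 89.69°  ·
  (3,5): δ = 8.52°  ✓
  (4,5): δ = 81.79°  ·
antipodal pairs: 5

count = 5; pairs: (0,3), (0,4), (1,4), (2,4), (3,5)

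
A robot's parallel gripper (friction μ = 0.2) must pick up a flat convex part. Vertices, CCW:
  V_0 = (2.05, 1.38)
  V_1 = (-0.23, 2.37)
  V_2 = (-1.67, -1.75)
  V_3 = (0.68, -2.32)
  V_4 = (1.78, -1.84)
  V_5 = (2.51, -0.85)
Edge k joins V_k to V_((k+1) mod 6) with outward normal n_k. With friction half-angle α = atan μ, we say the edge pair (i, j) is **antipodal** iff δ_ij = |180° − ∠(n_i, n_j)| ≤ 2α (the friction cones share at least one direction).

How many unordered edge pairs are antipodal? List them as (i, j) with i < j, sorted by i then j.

count = 2; pairs: (0,2), (1,4)

α = atan 0.2 = 11.31°;  2α = 22.62°
n_0 = (+0.3983, +0.9173)
n_1 = (-0.9440, +0.3299)
n_2 = (-0.2357, -0.9718)
n_3 = (+0.3999, -0.9165)
n_4 = (+0.8049, -0.5935)
n_5 = (+0.9794, +0.2020)
  (0,1): δ = 85.79°  ·
  (0,2): δ = 9.84°  ✓
  (0,3): δ = 47.05°  ·
  (0,4): δ = 77.07°  ·
  (0,5): δ = 125.13°  ·
  (1,2): δ = 84.37°  ·
  (1,3): δ = 47.16°  ·
  (1,4): δ = 17.14°  ✓
  (1,5): δ = 30.92°  ·
  (2,3): δ = 142.79°  ·
  (2,4): δ = 112.77°  ·
  (2,5): δ = 64.71°  ·
  (3,4): δ = 149.98°  ·
  (3,5): δ = 101.92°  ·
  (4,5): δ = 131.94°  ·
antipodal pairs: 2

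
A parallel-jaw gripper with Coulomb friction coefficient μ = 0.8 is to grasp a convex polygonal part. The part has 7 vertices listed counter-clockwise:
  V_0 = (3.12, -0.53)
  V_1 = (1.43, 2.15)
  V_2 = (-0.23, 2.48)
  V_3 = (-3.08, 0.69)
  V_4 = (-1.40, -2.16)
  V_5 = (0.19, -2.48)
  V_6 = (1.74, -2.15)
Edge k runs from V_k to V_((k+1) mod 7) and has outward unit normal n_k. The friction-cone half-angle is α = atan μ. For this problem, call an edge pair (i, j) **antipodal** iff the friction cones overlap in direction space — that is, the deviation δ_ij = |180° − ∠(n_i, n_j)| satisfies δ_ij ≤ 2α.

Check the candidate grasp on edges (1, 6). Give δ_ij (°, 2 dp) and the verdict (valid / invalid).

δ = 60.82°, valid

α = atan 0.8 = 38.66°;  2α = 77.32°
edge 1: e_1 = (-1.66, +0.33);  n_1 = (+0.1950, +0.9808)
edge 6: e_6 = (+1.38, +1.62);  n_6 = (+0.7612, -0.6485)
∠(n_1, n_6) = 119.18°
δ = |180° − 119.18°| = 60.82°
60.82° ≤ 2α = 77.32°  →  valid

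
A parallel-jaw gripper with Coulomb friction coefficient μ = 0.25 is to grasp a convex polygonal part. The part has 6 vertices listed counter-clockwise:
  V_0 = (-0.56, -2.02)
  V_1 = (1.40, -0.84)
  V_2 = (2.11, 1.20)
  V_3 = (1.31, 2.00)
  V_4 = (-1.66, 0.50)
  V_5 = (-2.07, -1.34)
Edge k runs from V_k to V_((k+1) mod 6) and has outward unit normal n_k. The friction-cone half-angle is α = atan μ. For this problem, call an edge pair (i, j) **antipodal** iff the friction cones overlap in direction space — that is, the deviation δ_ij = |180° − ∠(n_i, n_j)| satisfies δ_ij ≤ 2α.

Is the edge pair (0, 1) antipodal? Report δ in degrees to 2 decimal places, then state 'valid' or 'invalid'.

δ = 140.24°, invalid

α = atan 0.25 = 14.04°;  2α = 28.07°
edge 0: e_0 = (+1.96, +1.18);  n_0 = (+0.5158, -0.8567)
edge 1: e_1 = (+0.71, +2.04);  n_1 = (+0.9444, -0.3287)
∠(n_0, n_1) = 39.76°
δ = |180° − 39.76°| = 140.24°
140.24° > 2α = 28.07°  →  invalid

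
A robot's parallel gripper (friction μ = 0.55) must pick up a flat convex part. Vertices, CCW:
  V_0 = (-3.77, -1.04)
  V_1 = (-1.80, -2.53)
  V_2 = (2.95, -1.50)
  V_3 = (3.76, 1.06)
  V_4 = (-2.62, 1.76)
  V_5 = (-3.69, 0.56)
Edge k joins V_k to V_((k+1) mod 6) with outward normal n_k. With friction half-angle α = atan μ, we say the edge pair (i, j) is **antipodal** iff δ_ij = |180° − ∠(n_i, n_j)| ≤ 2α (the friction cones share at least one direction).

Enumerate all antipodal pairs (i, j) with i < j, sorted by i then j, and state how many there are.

count = 5; pairs: (0,3), (1,3), (1,4), (2,4), (2,5)

α = atan 0.55 = 28.81°;  2α = 57.62°
n_0 = (-0.6032, -0.7976)
n_1 = (+0.2119, -0.9773)
n_2 = (+0.9534, -0.3017)
n_3 = (+0.1091, +0.9940)
n_4 = (-0.7464, +0.6655)
n_5 = (-0.9988, +0.0499)
  (0,1): δ = 130.66°  ·
  (0,2): δ = 70.46°  ·
  (0,3): δ = 30.84°  ✓
  (0,4): δ = 85.38°  ·
  (0,5): δ = 124.24°  ·
  (1,2): δ = 119.79°  ·
  (1,3): δ = 18.50°  ✓
  (1,4): δ = 36.04°  ✓
  (1,5): δ = 74.90°  ·
  (2,3): δ = 78.70°  ·
  (2,4): δ = 24.16°  ✓
  (2,5): δ = 14.70°  ✓
  (3,4): δ = 125.46°  ·
  (3,5): δ = 86.60°  ·
  (4,5): δ = 141.14°  ·
antipodal pairs: 5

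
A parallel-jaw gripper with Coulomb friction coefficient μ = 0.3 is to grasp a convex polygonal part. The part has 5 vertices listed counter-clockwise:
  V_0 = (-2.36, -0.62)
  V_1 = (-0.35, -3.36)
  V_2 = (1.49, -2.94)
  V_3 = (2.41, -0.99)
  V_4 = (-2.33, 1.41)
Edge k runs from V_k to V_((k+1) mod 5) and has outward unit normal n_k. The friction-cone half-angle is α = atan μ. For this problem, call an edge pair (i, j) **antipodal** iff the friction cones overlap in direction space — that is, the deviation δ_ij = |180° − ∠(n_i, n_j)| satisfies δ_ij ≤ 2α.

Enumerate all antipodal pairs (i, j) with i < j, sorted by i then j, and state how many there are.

count = 2; pairs: (0,3), (2,4)

α = atan 0.3 = 16.70°;  2α = 33.40°
n_0 = (-0.8063, -0.5915)
n_1 = (+0.2225, -0.9749)
n_2 = (+0.9044, -0.4267)
n_3 = (+0.4517, +0.8922)
n_4 = (-0.9999, +0.0148)
  (0,1): δ = 113.40°  ·
  (0,2): δ = 61.52°  ·
  (0,3): δ = 26.88°  ✓
  (0,4): δ = 142.89°  ·
  (1,2): δ = 128.12°  ·
  (1,3): δ = 39.71°  ·
  (1,4): δ = 76.30°  ·
  (2,3): δ = 91.60°  ·
  (2,4): δ = 24.41°  ✓
  (3,4): δ = 63.99°  ·
antipodal pairs: 2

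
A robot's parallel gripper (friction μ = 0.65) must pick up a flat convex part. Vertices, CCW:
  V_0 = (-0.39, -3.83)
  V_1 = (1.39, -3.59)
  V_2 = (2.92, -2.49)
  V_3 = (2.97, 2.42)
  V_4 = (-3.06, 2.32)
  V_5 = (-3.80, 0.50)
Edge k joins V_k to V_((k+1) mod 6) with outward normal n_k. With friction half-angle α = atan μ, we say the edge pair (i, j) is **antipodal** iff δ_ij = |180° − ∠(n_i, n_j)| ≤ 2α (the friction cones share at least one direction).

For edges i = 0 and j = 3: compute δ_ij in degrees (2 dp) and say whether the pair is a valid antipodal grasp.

δ = 6.73°, valid

α = atan 0.65 = 33.02°;  2α = 66.05°
edge 0: e_0 = (+1.78, +0.24);  n_0 = (+0.1336, -0.9910)
edge 3: e_3 = (-6.03, -0.10);  n_3 = (-0.0166, +0.9999)
∠(n_0, n_3) = 173.27°
δ = |180° − 173.27°| = 6.73°
6.73° ≤ 2α = 66.05°  →  valid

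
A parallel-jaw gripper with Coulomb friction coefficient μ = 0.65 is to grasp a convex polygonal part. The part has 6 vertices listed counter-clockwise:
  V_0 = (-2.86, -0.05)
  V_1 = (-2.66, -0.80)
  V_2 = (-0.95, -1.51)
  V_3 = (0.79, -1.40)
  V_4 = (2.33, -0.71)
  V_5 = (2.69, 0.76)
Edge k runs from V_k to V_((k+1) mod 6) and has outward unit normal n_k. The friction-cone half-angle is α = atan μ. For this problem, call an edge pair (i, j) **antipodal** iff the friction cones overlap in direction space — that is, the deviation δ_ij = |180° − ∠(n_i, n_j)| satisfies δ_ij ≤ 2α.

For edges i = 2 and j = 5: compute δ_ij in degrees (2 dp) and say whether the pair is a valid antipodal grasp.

α = atan 0.65 = 33.02°;  2α = 66.05°
edge 2: e_2 = (+1.74, +0.11);  n_2 = (+0.0631, -0.9980)
edge 5: e_5 = (-5.55, -0.81);  n_5 = (-0.1444, +0.9895)
∠(n_2, n_5) = 175.31°
δ = |180° − 175.31°| = 4.69°
4.69° ≤ 2α = 66.05°  →  valid

δ = 4.69°, valid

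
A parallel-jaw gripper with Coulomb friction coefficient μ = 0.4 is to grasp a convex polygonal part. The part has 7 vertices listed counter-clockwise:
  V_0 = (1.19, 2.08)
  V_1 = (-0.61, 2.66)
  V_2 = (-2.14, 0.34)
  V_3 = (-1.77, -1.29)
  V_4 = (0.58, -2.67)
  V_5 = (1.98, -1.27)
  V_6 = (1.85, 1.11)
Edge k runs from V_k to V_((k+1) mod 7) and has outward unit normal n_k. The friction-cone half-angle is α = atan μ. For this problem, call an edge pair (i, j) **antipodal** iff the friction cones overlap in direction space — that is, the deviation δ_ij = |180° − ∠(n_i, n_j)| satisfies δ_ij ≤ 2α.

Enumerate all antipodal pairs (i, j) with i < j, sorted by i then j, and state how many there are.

α = atan 0.4 = 21.80°;  2α = 43.60°
n_0 = (+0.3067, +0.9518)
n_1 = (-0.8348, +0.5505)
n_2 = (-0.9752, -0.2214)
n_3 = (-0.5064, -0.8623)
n_4 = (+0.7071, -0.7071)
n_5 = (+0.9985, +0.0545)
n_6 = (+0.8268, +0.5625)
  (0,1): δ = 105.54°  ·
  (0,2): δ = 59.35°  ·
  (0,3): δ = 12.56°  ✓
  (0,4): δ = 62.86°  ·
  (0,5): δ = 110.99°  ·
  (0,6): δ = 142.09°  ·
  (1,2): δ = 133.81°  ·
  (1,3): δ = 87.02°  ·
  (1,4): δ = 11.60°  ✓
  (1,5): δ = 36.53°  ✓
  (1,6): δ = 67.64°  ·
  (2,3): δ = 133.21°  ·
  (2,4): δ = 57.79°  ·
  (2,5): δ = 9.66°  ✓
  (2,6): δ = 21.44°  ✓
  (3,4): δ = 104.58°  ·
  (3,5): δ = 56.45°  ·
  (3,6): δ = 25.35°  ✓
  (4,5): δ = 131.87°  ·
  (4,6): δ = 100.77°  ·
  (5,6): δ = 148.89°  ·
antipodal pairs: 6

count = 6; pairs: (0,3), (1,4), (1,5), (2,5), (2,6), (3,6)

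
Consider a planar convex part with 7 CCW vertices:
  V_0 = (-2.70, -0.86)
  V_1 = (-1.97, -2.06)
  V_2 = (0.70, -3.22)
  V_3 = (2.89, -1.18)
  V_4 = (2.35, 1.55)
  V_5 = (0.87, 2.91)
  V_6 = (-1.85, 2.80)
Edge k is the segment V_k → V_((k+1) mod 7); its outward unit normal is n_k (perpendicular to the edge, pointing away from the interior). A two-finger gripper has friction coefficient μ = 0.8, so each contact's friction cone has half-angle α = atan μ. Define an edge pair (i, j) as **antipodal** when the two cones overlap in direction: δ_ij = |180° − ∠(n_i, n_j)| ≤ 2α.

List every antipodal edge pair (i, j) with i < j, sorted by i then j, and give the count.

α = atan 0.8 = 38.66°;  2α = 77.32°
n_0 = (-0.8543, -0.5197)
n_1 = (-0.3985, -0.9172)
n_2 = (+0.6816, -0.7317)
n_3 = (+0.9810, +0.1940)
n_4 = (+0.6766, +0.7363)
n_5 = (-0.0404, +0.9992)
n_6 = (-0.9741, +0.2262)
  (0,1): δ = 144.80°  ·
  (0,2): δ = 78.34°  ·
  (0,3): δ = 20.12°  ✓
  (0,4): δ = 16.11°  ✓
  (0,5): δ = 61.00°  ✓
  (0,6): δ = 135.61°  ·
  (1,2): δ = 113.55°  ·
  (1,3): δ = 55.33°  ✓
  (1,4): δ = 19.10°  ✓
  (1,5): δ = 25.80°  ✓
  (1,6): δ = 100.41°  ·
  (2,3): δ = 121.78°  ·
  (2,4): δ = 85.55°  ·
  (2,5): δ = 40.65°  ✓
  (2,6): δ = 33.96°  ✓
  (3,4): δ = 143.77°  ·
  (3,5): δ = 98.87°  ·
  (3,6): δ = 24.26°  ✓
  (4,5): δ = 135.10°  ·
  (4,6): δ = 60.49°  ✓
  (5,6): δ = 105.39°  ·
antipodal pairs: 10

count = 10; pairs: (0,3), (0,4), (0,5), (1,3), (1,4), (1,5), (2,5), (2,6), (3,6), (4,6)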